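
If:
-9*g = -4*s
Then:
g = 4*s/9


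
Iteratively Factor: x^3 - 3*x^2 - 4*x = (x - 4)*(x^2 + x) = x*(x - 4)*(x + 1)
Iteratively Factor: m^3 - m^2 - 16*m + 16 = (m - 4)*(m^2 + 3*m - 4) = (m - 4)*(m - 1)*(m + 4)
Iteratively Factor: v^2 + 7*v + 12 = (v + 4)*(v + 3)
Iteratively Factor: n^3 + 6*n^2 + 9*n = (n + 3)*(n^2 + 3*n) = (n + 3)^2*(n)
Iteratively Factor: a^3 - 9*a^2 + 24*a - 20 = (a - 2)*(a^2 - 7*a + 10) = (a - 2)^2*(a - 5)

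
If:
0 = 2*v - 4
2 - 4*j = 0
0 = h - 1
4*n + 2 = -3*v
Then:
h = 1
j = 1/2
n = -2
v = 2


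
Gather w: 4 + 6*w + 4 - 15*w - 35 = -9*w - 27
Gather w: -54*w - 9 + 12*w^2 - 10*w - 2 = 12*w^2 - 64*w - 11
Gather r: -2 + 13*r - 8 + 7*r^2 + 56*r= 7*r^2 + 69*r - 10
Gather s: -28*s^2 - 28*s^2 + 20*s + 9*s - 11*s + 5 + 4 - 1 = -56*s^2 + 18*s + 8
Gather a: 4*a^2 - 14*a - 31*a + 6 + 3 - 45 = 4*a^2 - 45*a - 36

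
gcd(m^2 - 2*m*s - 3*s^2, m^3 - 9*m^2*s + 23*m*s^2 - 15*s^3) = -m + 3*s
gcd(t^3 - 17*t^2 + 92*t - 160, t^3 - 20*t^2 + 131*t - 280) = t^2 - 13*t + 40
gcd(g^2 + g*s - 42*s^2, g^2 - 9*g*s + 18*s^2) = -g + 6*s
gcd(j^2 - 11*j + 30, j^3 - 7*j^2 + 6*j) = j - 6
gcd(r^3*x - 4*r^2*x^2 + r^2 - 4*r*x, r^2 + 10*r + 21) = 1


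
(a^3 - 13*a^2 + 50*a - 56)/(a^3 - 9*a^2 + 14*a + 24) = (a^2 - 9*a + 14)/(a^2 - 5*a - 6)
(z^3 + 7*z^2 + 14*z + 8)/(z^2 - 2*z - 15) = (z^3 + 7*z^2 + 14*z + 8)/(z^2 - 2*z - 15)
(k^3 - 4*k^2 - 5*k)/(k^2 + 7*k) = (k^2 - 4*k - 5)/(k + 7)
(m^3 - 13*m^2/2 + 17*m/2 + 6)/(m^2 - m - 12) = (2*m^2 - 5*m - 3)/(2*(m + 3))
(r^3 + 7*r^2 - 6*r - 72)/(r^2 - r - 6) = (r^2 + 10*r + 24)/(r + 2)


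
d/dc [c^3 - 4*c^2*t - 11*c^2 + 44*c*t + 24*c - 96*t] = 3*c^2 - 8*c*t - 22*c + 44*t + 24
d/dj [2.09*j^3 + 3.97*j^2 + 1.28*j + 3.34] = 6.27*j^2 + 7.94*j + 1.28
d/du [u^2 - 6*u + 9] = 2*u - 6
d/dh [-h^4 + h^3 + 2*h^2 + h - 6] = -4*h^3 + 3*h^2 + 4*h + 1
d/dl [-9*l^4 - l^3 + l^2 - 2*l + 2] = -36*l^3 - 3*l^2 + 2*l - 2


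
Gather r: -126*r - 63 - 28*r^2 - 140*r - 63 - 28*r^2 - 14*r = -56*r^2 - 280*r - 126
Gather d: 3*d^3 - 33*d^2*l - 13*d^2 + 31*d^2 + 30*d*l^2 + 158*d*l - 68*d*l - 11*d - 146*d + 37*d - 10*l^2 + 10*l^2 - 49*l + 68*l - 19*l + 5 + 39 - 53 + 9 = 3*d^3 + d^2*(18 - 33*l) + d*(30*l^2 + 90*l - 120)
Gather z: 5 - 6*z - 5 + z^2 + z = z^2 - 5*z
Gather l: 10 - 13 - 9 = -12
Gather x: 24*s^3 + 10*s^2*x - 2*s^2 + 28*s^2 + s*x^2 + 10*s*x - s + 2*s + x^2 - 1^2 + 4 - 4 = 24*s^3 + 26*s^2 + s + x^2*(s + 1) + x*(10*s^2 + 10*s) - 1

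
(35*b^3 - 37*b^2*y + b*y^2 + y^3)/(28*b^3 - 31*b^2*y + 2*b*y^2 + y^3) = (-5*b + y)/(-4*b + y)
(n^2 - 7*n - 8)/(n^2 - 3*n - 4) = (n - 8)/(n - 4)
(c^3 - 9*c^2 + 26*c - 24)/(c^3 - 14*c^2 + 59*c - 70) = (c^2 - 7*c + 12)/(c^2 - 12*c + 35)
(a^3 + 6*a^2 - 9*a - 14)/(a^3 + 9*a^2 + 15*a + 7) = (a - 2)/(a + 1)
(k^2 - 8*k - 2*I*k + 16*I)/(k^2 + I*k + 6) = (k - 8)/(k + 3*I)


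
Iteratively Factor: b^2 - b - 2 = (b + 1)*(b - 2)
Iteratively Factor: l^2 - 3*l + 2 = (l - 2)*(l - 1)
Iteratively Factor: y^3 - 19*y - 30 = (y + 3)*(y^2 - 3*y - 10) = (y + 2)*(y + 3)*(y - 5)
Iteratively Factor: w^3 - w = (w - 1)*(w^2 + w) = w*(w - 1)*(w + 1)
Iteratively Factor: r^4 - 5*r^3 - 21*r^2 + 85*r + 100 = (r + 4)*(r^3 - 9*r^2 + 15*r + 25) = (r + 1)*(r + 4)*(r^2 - 10*r + 25) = (r - 5)*(r + 1)*(r + 4)*(r - 5)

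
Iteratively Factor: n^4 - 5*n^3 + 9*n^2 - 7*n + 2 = (n - 1)*(n^3 - 4*n^2 + 5*n - 2) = (n - 1)^2*(n^2 - 3*n + 2) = (n - 1)^3*(n - 2)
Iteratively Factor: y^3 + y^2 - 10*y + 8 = (y + 4)*(y^2 - 3*y + 2) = (y - 2)*(y + 4)*(y - 1)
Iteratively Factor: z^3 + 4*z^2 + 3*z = (z + 1)*(z^2 + 3*z) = z*(z + 1)*(z + 3)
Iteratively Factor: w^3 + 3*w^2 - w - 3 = (w + 1)*(w^2 + 2*w - 3) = (w - 1)*(w + 1)*(w + 3)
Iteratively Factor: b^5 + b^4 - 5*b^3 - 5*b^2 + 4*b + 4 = (b + 2)*(b^4 - b^3 - 3*b^2 + b + 2) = (b + 1)*(b + 2)*(b^3 - 2*b^2 - b + 2) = (b - 1)*(b + 1)*(b + 2)*(b^2 - b - 2) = (b - 2)*(b - 1)*(b + 1)*(b + 2)*(b + 1)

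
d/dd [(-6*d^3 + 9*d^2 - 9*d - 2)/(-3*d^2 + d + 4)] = 2*(9*d^4 - 6*d^3 - 45*d^2 + 30*d - 17)/(9*d^4 - 6*d^3 - 23*d^2 + 8*d + 16)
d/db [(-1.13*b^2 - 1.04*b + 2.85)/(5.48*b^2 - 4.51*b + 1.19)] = (10.7955*b^2 - 33.9254*b + 11.6159)/(30.0304*b^4 - 49.4296*b^3 + 33.3825*b^2 - 10.7338*b + 1.4161)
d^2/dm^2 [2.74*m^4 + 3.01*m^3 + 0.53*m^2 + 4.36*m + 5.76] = 32.88*m^2 + 18.06*m + 1.06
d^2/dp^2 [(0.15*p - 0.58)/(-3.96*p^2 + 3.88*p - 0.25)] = (-(0.15*p - 0.58)*(7.92*p - 3.88)*(15.84*p - 7.76) + (3.564*p - 5.7576)*(3.96*p^2 - 3.88*p + 0.25))/(3.96*p^2 - 3.88*p + 0.25)^3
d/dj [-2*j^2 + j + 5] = 1 - 4*j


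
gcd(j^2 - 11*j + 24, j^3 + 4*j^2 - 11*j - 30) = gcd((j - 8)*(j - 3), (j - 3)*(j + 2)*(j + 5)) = j - 3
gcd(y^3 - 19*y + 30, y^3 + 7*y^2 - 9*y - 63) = y - 3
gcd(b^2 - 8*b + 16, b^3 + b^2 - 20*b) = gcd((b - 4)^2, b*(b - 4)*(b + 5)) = b - 4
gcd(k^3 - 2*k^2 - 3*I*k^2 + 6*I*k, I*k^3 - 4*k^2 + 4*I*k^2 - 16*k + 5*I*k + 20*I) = 1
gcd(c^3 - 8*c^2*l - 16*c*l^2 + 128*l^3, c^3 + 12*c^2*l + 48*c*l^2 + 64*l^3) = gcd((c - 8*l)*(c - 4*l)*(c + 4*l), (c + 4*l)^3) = c + 4*l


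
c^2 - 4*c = c*(c - 4)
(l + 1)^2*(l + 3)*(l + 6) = l^4 + 11*l^3 + 37*l^2 + 45*l + 18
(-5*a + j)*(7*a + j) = -35*a^2 + 2*a*j + j^2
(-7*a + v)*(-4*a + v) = 28*a^2 - 11*a*v + v^2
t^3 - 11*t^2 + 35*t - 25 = (t - 5)^2*(t - 1)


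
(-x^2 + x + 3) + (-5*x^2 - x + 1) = 4 - 6*x^2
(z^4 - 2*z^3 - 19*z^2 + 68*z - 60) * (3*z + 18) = 3*z^5 + 12*z^4 - 93*z^3 - 138*z^2 + 1044*z - 1080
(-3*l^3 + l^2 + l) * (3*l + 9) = -9*l^4 - 24*l^3 + 12*l^2 + 9*l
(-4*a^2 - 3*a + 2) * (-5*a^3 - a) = 20*a^5 + 15*a^4 - 6*a^3 + 3*a^2 - 2*a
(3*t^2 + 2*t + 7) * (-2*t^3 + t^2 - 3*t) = -6*t^5 - t^4 - 21*t^3 + t^2 - 21*t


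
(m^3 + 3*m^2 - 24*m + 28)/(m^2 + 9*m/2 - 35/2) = 2*(m^2 - 4*m + 4)/(2*m - 5)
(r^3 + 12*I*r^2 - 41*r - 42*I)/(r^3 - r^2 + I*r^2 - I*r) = (r^3 + 12*I*r^2 - 41*r - 42*I)/(r*(r^2 - r + I*r - I))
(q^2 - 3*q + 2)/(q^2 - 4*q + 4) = (q - 1)/(q - 2)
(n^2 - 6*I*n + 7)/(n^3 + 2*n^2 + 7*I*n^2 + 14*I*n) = (n^2 - 6*I*n + 7)/(n*(n^2 + n*(2 + 7*I) + 14*I))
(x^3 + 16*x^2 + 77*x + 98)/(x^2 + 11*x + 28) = (x^2 + 9*x + 14)/(x + 4)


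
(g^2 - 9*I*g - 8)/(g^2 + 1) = (g - 8*I)/(g + I)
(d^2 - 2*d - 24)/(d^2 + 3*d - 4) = (d - 6)/(d - 1)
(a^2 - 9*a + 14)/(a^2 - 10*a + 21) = (a - 2)/(a - 3)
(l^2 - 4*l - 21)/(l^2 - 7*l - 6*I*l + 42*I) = (l + 3)/(l - 6*I)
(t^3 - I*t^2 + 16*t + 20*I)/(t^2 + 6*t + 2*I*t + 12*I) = (t^2 - 3*I*t + 10)/(t + 6)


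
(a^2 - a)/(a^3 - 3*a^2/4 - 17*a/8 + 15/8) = 8*a/(8*a^2 + 2*a - 15)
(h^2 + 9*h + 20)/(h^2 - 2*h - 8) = (h^2 + 9*h + 20)/(h^2 - 2*h - 8)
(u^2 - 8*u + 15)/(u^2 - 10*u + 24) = (u^2 - 8*u + 15)/(u^2 - 10*u + 24)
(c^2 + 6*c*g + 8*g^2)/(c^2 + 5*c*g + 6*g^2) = (c + 4*g)/(c + 3*g)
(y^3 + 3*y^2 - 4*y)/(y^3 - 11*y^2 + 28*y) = (y^2 + 3*y - 4)/(y^2 - 11*y + 28)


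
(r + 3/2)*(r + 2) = r^2 + 7*r/2 + 3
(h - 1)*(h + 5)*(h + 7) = h^3 + 11*h^2 + 23*h - 35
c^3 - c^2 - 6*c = c*(c - 3)*(c + 2)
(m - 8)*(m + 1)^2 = m^3 - 6*m^2 - 15*m - 8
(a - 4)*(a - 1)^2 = a^3 - 6*a^2 + 9*a - 4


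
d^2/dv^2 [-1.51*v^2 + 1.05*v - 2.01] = -3.02000000000000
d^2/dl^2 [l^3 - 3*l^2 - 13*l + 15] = 6*l - 6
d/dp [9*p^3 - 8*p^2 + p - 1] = 27*p^2 - 16*p + 1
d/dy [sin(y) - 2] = cos(y)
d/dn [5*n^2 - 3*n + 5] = 10*n - 3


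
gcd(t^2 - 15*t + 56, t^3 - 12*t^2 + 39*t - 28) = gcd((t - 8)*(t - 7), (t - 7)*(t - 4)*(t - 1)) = t - 7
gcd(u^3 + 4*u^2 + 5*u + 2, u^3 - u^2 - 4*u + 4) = u + 2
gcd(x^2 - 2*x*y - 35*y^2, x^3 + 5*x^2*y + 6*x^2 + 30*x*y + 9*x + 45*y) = x + 5*y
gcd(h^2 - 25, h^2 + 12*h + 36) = 1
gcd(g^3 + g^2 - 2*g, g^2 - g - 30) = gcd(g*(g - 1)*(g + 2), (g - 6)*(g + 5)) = 1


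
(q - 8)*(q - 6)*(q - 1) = q^3 - 15*q^2 + 62*q - 48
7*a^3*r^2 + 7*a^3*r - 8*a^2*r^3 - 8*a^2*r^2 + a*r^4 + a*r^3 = r*(-7*a + r)*(-a + r)*(a*r + a)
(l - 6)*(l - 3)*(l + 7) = l^3 - 2*l^2 - 45*l + 126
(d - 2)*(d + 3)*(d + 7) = d^3 + 8*d^2 + d - 42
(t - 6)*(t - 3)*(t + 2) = t^3 - 7*t^2 + 36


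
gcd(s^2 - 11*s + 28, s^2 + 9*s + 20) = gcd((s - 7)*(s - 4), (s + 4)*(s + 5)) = 1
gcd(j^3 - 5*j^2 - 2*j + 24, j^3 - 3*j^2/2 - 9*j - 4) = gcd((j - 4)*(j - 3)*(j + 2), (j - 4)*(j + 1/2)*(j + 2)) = j^2 - 2*j - 8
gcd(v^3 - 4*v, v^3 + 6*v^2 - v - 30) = v - 2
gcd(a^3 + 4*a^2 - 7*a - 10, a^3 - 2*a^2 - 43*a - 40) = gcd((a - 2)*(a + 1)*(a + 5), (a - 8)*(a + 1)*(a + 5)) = a^2 + 6*a + 5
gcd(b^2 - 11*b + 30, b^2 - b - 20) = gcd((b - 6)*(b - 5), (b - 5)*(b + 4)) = b - 5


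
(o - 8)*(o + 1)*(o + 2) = o^3 - 5*o^2 - 22*o - 16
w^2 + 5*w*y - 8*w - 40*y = (w - 8)*(w + 5*y)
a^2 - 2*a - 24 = (a - 6)*(a + 4)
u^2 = u^2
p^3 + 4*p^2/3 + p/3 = p*(p + 1/3)*(p + 1)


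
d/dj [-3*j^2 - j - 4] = -6*j - 1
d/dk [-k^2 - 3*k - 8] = -2*k - 3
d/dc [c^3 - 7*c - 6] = 3*c^2 - 7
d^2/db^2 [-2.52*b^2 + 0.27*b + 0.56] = -5.04000000000000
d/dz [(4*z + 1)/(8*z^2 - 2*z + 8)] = (-16*z^2 - 8*z + 17)/(2*(16*z^4 - 8*z^3 + 33*z^2 - 8*z + 16))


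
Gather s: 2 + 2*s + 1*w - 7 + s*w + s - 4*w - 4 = s*(w + 3) - 3*w - 9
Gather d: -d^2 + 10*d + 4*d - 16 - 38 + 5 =-d^2 + 14*d - 49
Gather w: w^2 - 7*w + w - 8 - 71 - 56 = w^2 - 6*w - 135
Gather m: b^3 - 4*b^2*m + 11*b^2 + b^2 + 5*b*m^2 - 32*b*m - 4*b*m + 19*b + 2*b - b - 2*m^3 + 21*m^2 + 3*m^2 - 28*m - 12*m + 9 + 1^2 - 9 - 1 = b^3 + 12*b^2 + 20*b - 2*m^3 + m^2*(5*b + 24) + m*(-4*b^2 - 36*b - 40)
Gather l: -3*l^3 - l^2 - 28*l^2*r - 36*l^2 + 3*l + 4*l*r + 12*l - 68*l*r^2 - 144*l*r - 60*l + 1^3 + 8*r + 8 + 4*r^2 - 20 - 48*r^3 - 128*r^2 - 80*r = -3*l^3 + l^2*(-28*r - 37) + l*(-68*r^2 - 140*r - 45) - 48*r^3 - 124*r^2 - 72*r - 11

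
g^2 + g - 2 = (g - 1)*(g + 2)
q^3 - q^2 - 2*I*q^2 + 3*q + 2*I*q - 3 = (q - 1)*(q - 3*I)*(q + I)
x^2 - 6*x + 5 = (x - 5)*(x - 1)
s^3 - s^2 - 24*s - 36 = (s - 6)*(s + 2)*(s + 3)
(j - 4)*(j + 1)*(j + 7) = j^3 + 4*j^2 - 25*j - 28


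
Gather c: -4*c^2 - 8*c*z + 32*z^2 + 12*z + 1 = -4*c^2 - 8*c*z + 32*z^2 + 12*z + 1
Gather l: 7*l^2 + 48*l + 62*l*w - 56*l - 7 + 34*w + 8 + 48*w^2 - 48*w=7*l^2 + l*(62*w - 8) + 48*w^2 - 14*w + 1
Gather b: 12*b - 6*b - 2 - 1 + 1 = 6*b - 2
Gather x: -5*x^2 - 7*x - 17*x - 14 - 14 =-5*x^2 - 24*x - 28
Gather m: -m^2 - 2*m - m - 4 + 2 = -m^2 - 3*m - 2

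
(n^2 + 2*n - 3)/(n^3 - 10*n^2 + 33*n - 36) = (n^2 + 2*n - 3)/(n^3 - 10*n^2 + 33*n - 36)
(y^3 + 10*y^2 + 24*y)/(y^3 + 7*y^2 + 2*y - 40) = y*(y + 6)/(y^2 + 3*y - 10)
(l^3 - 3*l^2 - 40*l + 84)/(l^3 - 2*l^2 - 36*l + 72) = (l - 7)/(l - 6)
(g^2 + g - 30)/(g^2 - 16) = (g^2 + g - 30)/(g^2 - 16)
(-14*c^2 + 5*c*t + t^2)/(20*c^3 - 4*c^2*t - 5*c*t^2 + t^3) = (7*c + t)/(-10*c^2 - 3*c*t + t^2)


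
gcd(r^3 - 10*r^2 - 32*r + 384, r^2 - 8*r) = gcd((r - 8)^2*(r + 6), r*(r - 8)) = r - 8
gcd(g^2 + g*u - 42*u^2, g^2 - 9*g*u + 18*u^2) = -g + 6*u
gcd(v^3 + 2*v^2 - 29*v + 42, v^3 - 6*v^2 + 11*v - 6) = v^2 - 5*v + 6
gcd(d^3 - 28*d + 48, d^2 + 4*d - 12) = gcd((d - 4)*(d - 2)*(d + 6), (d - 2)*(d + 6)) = d^2 + 4*d - 12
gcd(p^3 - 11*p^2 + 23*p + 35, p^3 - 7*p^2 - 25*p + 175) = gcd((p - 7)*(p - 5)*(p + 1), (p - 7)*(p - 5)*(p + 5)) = p^2 - 12*p + 35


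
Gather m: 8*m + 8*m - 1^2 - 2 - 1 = 16*m - 4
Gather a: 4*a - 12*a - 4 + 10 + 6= 12 - 8*a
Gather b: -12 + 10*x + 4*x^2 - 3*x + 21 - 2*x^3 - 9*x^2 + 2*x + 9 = -2*x^3 - 5*x^2 + 9*x + 18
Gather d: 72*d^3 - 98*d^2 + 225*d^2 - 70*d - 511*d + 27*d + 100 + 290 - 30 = 72*d^3 + 127*d^2 - 554*d + 360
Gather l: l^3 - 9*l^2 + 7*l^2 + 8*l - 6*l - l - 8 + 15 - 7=l^3 - 2*l^2 + l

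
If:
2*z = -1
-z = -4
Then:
No Solution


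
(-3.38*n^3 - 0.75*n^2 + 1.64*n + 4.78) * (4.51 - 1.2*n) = 4.056*n^4 - 14.3438*n^3 - 5.3505*n^2 + 1.6604*n + 21.5578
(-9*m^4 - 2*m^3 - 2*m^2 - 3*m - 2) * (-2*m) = 18*m^5 + 4*m^4 + 4*m^3 + 6*m^2 + 4*m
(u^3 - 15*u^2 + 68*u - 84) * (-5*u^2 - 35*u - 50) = -5*u^5 + 40*u^4 + 135*u^3 - 1210*u^2 - 460*u + 4200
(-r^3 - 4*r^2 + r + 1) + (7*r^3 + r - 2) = 6*r^3 - 4*r^2 + 2*r - 1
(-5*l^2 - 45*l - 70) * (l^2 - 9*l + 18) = -5*l^4 + 245*l^2 - 180*l - 1260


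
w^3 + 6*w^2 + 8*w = w*(w + 2)*(w + 4)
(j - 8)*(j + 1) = j^2 - 7*j - 8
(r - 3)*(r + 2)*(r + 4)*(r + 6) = r^4 + 9*r^3 + 8*r^2 - 84*r - 144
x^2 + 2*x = x*(x + 2)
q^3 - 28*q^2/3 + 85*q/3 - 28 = (q - 4)*(q - 3)*(q - 7/3)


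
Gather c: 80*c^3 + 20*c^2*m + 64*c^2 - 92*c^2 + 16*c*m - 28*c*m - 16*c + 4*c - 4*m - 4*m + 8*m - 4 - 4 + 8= 80*c^3 + c^2*(20*m - 28) + c*(-12*m - 12)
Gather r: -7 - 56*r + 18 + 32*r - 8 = 3 - 24*r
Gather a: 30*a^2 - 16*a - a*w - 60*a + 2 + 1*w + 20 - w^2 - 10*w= 30*a^2 + a*(-w - 76) - w^2 - 9*w + 22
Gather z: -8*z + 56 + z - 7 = 49 - 7*z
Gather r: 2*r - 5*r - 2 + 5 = 3 - 3*r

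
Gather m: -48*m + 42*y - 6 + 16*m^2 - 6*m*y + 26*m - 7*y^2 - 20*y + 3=16*m^2 + m*(-6*y - 22) - 7*y^2 + 22*y - 3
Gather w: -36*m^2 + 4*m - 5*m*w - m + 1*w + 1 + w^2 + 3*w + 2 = -36*m^2 + 3*m + w^2 + w*(4 - 5*m) + 3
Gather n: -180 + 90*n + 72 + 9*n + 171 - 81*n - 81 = 18*n - 18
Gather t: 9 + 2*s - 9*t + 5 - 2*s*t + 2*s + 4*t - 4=4*s + t*(-2*s - 5) + 10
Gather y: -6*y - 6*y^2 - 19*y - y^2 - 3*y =-7*y^2 - 28*y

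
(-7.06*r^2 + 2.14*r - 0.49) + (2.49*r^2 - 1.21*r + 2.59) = -4.57*r^2 + 0.93*r + 2.1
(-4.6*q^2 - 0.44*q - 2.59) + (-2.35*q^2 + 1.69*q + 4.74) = -6.95*q^2 + 1.25*q + 2.15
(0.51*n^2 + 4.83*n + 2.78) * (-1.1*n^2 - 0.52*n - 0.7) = -0.561*n^4 - 5.5782*n^3 - 5.9266*n^2 - 4.8266*n - 1.946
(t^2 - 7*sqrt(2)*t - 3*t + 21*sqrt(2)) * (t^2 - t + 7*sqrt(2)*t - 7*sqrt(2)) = t^4 - 4*t^3 - 95*t^2 + 392*t - 294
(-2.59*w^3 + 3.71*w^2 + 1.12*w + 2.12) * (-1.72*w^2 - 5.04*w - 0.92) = 4.4548*w^5 + 6.6724*w^4 - 18.242*w^3 - 12.7044*w^2 - 11.7152*w - 1.9504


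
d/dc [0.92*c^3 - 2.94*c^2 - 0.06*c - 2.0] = 2.76*c^2 - 5.88*c - 0.06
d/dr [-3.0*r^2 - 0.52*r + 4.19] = -6.0*r - 0.52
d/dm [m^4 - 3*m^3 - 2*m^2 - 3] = m*(4*m^2 - 9*m - 4)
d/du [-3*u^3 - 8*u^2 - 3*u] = -9*u^2 - 16*u - 3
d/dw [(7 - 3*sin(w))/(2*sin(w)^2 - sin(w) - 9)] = (6*sin(w)^2 - 28*sin(w) + 34)*cos(w)/(sin(w) + cos(2*w) + 8)^2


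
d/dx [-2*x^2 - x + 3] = -4*x - 1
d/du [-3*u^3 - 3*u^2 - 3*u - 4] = -9*u^2 - 6*u - 3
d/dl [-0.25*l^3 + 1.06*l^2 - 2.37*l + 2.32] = -0.75*l^2 + 2.12*l - 2.37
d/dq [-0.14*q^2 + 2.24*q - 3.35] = 2.24 - 0.28*q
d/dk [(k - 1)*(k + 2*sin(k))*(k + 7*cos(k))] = (1 - k)*(k + 2*sin(k))*(7*sin(k) - 1) + (k - 1)*(k + 7*cos(k))*(2*cos(k) + 1) + (k + 2*sin(k))*(k + 7*cos(k))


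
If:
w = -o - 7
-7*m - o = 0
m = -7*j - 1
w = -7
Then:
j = -1/7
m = 0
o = 0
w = -7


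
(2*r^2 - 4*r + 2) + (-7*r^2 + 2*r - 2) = -5*r^2 - 2*r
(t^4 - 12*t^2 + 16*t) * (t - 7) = t^5 - 7*t^4 - 12*t^3 + 100*t^2 - 112*t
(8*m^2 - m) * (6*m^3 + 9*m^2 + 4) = 48*m^5 + 66*m^4 - 9*m^3 + 32*m^2 - 4*m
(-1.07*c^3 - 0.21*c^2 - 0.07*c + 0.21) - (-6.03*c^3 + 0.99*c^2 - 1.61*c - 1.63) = 4.96*c^3 - 1.2*c^2 + 1.54*c + 1.84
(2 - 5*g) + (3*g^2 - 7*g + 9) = 3*g^2 - 12*g + 11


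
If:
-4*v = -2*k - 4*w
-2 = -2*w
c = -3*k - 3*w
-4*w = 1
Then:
No Solution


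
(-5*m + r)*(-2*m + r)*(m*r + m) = 10*m^3*r + 10*m^3 - 7*m^2*r^2 - 7*m^2*r + m*r^3 + m*r^2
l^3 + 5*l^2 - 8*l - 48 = (l - 3)*(l + 4)^2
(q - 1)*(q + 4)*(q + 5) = q^3 + 8*q^2 + 11*q - 20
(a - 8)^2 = a^2 - 16*a + 64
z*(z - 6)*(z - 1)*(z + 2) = z^4 - 5*z^3 - 8*z^2 + 12*z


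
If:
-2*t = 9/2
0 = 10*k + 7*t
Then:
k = 63/40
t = -9/4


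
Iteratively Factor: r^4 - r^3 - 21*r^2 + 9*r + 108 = (r - 3)*(r^3 + 2*r^2 - 15*r - 36) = (r - 3)*(r + 3)*(r^2 - r - 12) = (r - 3)*(r + 3)^2*(r - 4)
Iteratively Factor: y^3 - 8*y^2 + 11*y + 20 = (y + 1)*(y^2 - 9*y + 20) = (y - 5)*(y + 1)*(y - 4)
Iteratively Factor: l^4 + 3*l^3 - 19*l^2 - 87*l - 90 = (l + 3)*(l^3 - 19*l - 30) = (l + 3)^2*(l^2 - 3*l - 10) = (l - 5)*(l + 3)^2*(l + 2)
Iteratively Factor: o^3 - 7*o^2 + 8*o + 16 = (o - 4)*(o^2 - 3*o - 4) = (o - 4)^2*(o + 1)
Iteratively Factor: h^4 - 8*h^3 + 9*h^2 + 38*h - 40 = (h - 4)*(h^3 - 4*h^2 - 7*h + 10) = (h - 5)*(h - 4)*(h^2 + h - 2) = (h - 5)*(h - 4)*(h - 1)*(h + 2)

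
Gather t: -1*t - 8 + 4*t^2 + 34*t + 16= 4*t^2 + 33*t + 8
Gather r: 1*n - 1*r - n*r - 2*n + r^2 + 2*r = -n + r^2 + r*(1 - n)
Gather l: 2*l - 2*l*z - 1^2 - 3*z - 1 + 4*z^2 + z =l*(2 - 2*z) + 4*z^2 - 2*z - 2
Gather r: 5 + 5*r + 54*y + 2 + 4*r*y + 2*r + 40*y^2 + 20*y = r*(4*y + 7) + 40*y^2 + 74*y + 7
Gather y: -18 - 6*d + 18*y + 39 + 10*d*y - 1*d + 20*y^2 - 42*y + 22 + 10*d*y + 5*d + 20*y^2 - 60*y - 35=-2*d + 40*y^2 + y*(20*d - 84) + 8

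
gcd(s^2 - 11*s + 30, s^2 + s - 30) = s - 5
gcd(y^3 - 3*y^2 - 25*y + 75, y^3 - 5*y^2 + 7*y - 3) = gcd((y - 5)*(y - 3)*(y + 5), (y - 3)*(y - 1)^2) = y - 3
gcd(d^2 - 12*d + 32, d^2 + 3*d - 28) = d - 4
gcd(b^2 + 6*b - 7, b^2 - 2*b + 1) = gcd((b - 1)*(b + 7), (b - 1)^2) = b - 1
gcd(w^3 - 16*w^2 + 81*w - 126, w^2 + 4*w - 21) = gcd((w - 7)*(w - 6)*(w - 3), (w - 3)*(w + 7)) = w - 3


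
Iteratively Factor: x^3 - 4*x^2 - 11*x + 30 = (x - 2)*(x^2 - 2*x - 15) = (x - 5)*(x - 2)*(x + 3)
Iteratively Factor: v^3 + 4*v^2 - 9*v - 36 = (v - 3)*(v^2 + 7*v + 12) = (v - 3)*(v + 4)*(v + 3)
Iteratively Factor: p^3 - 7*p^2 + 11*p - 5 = (p - 1)*(p^2 - 6*p + 5) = (p - 1)^2*(p - 5)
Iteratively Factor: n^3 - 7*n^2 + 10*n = (n)*(n^2 - 7*n + 10) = n*(n - 5)*(n - 2)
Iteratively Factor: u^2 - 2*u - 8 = (u - 4)*(u + 2)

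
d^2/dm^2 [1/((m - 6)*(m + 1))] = 2*((m - 6)^2 + (m - 6)*(m + 1) + (m + 1)^2)/((m - 6)^3*(m + 1)^3)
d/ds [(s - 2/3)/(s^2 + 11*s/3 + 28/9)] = 9*(-9*s^2 + 12*s + 50)/(81*s^4 + 594*s^3 + 1593*s^2 + 1848*s + 784)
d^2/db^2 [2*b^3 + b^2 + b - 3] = 12*b + 2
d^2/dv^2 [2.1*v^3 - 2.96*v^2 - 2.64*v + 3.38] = 12.6*v - 5.92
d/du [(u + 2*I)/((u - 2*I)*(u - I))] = (-u^2 - 4*I*u - 8)/(u^4 - 6*I*u^3 - 13*u^2 + 12*I*u + 4)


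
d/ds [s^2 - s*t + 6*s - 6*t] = 2*s - t + 6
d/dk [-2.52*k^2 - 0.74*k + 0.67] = -5.04*k - 0.74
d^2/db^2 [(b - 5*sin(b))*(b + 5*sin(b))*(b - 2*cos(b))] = 2*b^2*cos(b) + 8*b*sin(b) - 50*b*cos(2*b) + 6*b - 50*sin(2*b) - 33*cos(b)/2 + 225*cos(3*b)/2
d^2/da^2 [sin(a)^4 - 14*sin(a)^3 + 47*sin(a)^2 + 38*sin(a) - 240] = -16*sin(a)^4 + 126*sin(a)^3 - 176*sin(a)^2 - 122*sin(a) + 94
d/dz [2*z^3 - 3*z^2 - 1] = 6*z*(z - 1)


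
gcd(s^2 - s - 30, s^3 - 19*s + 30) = s + 5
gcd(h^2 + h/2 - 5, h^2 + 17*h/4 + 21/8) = 1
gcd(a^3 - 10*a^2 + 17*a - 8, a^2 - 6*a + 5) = a - 1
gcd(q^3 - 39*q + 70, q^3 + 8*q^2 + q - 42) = q^2 + 5*q - 14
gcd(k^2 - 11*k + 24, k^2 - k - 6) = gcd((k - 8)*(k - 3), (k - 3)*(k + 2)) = k - 3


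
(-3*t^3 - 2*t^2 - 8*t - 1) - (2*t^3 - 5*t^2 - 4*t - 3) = -5*t^3 + 3*t^2 - 4*t + 2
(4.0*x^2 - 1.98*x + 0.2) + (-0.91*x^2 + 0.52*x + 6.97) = 3.09*x^2 - 1.46*x + 7.17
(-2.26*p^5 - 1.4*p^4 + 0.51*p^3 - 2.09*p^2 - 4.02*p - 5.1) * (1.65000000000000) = -3.729*p^5 - 2.31*p^4 + 0.8415*p^3 - 3.4485*p^2 - 6.633*p - 8.415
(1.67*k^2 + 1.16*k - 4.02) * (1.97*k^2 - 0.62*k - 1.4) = 3.2899*k^4 + 1.2498*k^3 - 10.9766*k^2 + 0.8684*k + 5.628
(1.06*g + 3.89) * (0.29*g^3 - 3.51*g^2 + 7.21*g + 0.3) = 0.3074*g^4 - 2.5925*g^3 - 6.0113*g^2 + 28.3649*g + 1.167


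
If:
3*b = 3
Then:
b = 1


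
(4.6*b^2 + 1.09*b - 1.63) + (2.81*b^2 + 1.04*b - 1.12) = 7.41*b^2 + 2.13*b - 2.75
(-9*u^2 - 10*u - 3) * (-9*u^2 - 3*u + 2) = 81*u^4 + 117*u^3 + 39*u^2 - 11*u - 6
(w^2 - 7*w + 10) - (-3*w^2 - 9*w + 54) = 4*w^2 + 2*w - 44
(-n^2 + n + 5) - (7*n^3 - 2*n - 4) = -7*n^3 - n^2 + 3*n + 9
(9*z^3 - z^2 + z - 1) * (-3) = -27*z^3 + 3*z^2 - 3*z + 3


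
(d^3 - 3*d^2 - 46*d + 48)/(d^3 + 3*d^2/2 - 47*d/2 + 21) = 2*(d - 8)/(2*d - 7)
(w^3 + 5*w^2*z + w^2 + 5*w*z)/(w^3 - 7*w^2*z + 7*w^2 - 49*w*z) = (w^2 + 5*w*z + w + 5*z)/(w^2 - 7*w*z + 7*w - 49*z)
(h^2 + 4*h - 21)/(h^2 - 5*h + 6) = (h + 7)/(h - 2)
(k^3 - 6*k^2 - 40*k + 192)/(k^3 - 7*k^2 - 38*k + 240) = (k - 4)/(k - 5)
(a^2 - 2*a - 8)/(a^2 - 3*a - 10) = (a - 4)/(a - 5)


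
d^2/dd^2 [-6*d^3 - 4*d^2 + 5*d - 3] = -36*d - 8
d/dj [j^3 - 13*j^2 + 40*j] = 3*j^2 - 26*j + 40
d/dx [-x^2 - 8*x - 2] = -2*x - 8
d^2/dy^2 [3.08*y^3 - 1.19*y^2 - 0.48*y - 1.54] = 18.48*y - 2.38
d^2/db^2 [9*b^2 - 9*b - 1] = 18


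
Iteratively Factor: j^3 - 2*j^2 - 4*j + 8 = (j + 2)*(j^2 - 4*j + 4) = (j - 2)*(j + 2)*(j - 2)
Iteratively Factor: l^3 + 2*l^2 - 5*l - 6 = (l + 1)*(l^2 + l - 6) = (l + 1)*(l + 3)*(l - 2)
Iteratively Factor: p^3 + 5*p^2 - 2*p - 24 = (p + 3)*(p^2 + 2*p - 8) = (p + 3)*(p + 4)*(p - 2)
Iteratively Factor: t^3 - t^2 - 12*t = (t - 4)*(t^2 + 3*t) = (t - 4)*(t + 3)*(t)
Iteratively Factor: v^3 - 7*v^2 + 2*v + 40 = (v + 2)*(v^2 - 9*v + 20) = (v - 4)*(v + 2)*(v - 5)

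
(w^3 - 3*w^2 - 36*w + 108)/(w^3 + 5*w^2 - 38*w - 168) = (w^2 + 3*w - 18)/(w^2 + 11*w + 28)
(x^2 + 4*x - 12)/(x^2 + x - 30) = (x - 2)/(x - 5)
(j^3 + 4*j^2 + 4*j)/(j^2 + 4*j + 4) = j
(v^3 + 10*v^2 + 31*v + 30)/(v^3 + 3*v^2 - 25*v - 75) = (v + 2)/(v - 5)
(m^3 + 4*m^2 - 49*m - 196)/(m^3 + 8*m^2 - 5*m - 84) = (m - 7)/(m - 3)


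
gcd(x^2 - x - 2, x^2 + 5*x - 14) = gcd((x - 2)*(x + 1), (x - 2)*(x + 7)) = x - 2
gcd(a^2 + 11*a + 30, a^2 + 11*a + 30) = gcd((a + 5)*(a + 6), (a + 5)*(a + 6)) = a^2 + 11*a + 30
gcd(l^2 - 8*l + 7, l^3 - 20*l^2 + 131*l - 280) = l - 7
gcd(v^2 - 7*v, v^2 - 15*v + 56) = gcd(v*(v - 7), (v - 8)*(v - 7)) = v - 7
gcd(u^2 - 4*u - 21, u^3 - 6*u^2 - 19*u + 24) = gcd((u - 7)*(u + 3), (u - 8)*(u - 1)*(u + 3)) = u + 3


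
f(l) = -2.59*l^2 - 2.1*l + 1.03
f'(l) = -5.18*l - 2.1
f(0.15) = 0.66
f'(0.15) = -2.88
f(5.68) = -94.46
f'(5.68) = -31.52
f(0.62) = -1.27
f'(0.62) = -5.31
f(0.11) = 0.77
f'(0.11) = -2.67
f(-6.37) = -90.69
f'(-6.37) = 30.90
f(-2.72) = -12.42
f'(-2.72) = 11.99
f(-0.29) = 1.42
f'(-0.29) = -0.60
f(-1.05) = 0.38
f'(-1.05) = 3.34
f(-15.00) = -550.22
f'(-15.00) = 75.60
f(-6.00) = -79.61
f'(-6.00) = 28.98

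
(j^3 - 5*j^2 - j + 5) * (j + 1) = j^4 - 4*j^3 - 6*j^2 + 4*j + 5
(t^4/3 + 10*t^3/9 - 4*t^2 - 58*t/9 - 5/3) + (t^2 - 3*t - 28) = t^4/3 + 10*t^3/9 - 3*t^2 - 85*t/9 - 89/3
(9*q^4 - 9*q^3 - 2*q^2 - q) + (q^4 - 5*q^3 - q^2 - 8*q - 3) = 10*q^4 - 14*q^3 - 3*q^2 - 9*q - 3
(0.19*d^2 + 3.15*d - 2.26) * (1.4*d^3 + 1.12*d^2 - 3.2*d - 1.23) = 0.266*d^5 + 4.6228*d^4 - 0.244*d^3 - 12.8449*d^2 + 3.3575*d + 2.7798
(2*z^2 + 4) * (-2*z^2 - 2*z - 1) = -4*z^4 - 4*z^3 - 10*z^2 - 8*z - 4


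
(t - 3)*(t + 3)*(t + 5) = t^3 + 5*t^2 - 9*t - 45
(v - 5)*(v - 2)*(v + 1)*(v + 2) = v^4 - 4*v^3 - 9*v^2 + 16*v + 20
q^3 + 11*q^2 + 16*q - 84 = (q - 2)*(q + 6)*(q + 7)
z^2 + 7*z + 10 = (z + 2)*(z + 5)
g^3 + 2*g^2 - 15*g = g*(g - 3)*(g + 5)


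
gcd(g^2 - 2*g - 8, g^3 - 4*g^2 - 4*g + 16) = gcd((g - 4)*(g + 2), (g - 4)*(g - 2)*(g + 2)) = g^2 - 2*g - 8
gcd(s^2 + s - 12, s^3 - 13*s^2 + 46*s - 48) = s - 3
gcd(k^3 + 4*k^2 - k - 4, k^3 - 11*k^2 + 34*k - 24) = k - 1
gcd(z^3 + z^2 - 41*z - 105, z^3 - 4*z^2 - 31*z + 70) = z^2 - 2*z - 35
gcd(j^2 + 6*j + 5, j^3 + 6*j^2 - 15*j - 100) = j + 5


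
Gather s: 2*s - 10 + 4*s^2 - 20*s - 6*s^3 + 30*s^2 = -6*s^3 + 34*s^2 - 18*s - 10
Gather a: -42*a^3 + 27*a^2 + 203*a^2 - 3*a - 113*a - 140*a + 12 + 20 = -42*a^3 + 230*a^2 - 256*a + 32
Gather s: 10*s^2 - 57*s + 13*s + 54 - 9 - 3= 10*s^2 - 44*s + 42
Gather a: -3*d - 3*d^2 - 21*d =-3*d^2 - 24*d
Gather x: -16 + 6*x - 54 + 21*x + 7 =27*x - 63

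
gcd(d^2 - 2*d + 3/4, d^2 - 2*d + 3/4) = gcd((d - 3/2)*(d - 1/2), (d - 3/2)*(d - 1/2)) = d^2 - 2*d + 3/4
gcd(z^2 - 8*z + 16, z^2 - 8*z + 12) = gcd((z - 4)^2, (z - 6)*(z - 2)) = 1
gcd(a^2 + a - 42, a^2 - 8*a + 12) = a - 6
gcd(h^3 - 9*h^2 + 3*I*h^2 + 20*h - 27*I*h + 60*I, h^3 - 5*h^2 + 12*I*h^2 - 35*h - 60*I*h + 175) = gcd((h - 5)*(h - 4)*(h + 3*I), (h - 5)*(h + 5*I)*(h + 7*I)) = h - 5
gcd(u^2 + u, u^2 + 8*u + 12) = 1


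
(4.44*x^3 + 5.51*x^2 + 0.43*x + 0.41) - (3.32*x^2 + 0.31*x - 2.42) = 4.44*x^3 + 2.19*x^2 + 0.12*x + 2.83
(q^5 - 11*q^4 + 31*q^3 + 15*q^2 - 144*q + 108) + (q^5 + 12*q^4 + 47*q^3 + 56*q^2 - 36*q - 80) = 2*q^5 + q^4 + 78*q^3 + 71*q^2 - 180*q + 28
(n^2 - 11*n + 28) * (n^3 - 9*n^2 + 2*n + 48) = n^5 - 20*n^4 + 129*n^3 - 226*n^2 - 472*n + 1344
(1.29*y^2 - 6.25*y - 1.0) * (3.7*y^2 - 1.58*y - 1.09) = 4.773*y^4 - 25.1632*y^3 + 4.7689*y^2 + 8.3925*y + 1.09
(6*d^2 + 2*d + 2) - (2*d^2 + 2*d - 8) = 4*d^2 + 10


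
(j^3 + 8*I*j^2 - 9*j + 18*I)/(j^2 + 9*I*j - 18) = j - I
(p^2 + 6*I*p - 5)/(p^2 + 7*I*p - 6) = (p + 5*I)/(p + 6*I)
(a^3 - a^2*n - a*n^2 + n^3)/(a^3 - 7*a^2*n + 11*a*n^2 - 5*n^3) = (a + n)/(a - 5*n)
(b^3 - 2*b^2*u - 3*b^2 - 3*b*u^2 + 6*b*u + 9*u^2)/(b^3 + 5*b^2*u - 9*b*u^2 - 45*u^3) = (b^2 + b*u - 3*b - 3*u)/(b^2 + 8*b*u + 15*u^2)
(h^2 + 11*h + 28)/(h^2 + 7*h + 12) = (h + 7)/(h + 3)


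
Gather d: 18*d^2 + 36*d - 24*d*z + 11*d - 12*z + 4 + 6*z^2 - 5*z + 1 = 18*d^2 + d*(47 - 24*z) + 6*z^2 - 17*z + 5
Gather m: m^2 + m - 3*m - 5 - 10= m^2 - 2*m - 15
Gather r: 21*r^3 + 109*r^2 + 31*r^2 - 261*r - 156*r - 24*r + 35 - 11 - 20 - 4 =21*r^3 + 140*r^2 - 441*r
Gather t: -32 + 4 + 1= -27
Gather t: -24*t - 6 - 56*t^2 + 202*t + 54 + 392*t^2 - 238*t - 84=336*t^2 - 60*t - 36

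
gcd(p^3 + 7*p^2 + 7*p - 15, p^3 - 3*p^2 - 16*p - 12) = 1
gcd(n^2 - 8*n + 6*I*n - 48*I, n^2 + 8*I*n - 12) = n + 6*I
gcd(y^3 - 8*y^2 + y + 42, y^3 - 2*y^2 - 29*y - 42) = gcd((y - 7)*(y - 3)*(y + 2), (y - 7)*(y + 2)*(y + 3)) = y^2 - 5*y - 14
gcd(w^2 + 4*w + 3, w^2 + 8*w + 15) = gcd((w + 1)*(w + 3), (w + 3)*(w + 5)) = w + 3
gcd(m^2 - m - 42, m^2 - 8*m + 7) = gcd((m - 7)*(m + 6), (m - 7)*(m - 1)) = m - 7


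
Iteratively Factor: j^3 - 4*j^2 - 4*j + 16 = (j - 4)*(j^2 - 4) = (j - 4)*(j + 2)*(j - 2)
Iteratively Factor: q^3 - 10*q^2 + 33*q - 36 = (q - 3)*(q^2 - 7*q + 12) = (q - 3)^2*(q - 4)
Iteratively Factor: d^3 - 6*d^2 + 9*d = (d - 3)*(d^2 - 3*d) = (d - 3)^2*(d)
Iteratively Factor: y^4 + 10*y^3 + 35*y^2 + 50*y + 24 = (y + 4)*(y^3 + 6*y^2 + 11*y + 6) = (y + 3)*(y + 4)*(y^2 + 3*y + 2) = (y + 2)*(y + 3)*(y + 4)*(y + 1)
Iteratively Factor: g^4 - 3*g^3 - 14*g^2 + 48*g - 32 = (g - 4)*(g^3 + g^2 - 10*g + 8) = (g - 4)*(g - 1)*(g^2 + 2*g - 8) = (g - 4)*(g - 2)*(g - 1)*(g + 4)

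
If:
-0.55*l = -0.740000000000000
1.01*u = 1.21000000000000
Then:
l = 1.35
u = 1.20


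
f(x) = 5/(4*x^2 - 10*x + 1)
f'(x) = 5*(10 - 8*x)/(4*x^2 - 10*x + 1)^2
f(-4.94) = 0.03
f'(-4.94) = 0.01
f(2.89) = 0.91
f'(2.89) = -2.16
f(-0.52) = 0.69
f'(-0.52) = 1.34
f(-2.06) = 0.13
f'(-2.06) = 0.09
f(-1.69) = 0.17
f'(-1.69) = 0.14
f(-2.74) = 0.09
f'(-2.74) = 0.05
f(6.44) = 0.05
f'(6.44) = -0.02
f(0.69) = -1.25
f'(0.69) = 1.40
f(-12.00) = 0.01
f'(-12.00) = 0.00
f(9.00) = 0.02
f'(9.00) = -0.00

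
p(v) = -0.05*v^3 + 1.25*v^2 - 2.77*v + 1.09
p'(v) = -0.15*v^2 + 2.5*v - 2.77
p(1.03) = -0.49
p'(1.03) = -0.35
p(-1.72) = 9.81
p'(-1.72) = -7.51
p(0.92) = -0.44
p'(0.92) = -0.60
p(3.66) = 5.24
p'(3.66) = 4.37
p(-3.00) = 22.00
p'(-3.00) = -11.62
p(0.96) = -0.46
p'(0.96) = -0.51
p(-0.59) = 3.17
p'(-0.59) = -4.30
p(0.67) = -0.22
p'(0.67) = -1.16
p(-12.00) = 300.73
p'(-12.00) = -54.37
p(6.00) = 18.67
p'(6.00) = 6.83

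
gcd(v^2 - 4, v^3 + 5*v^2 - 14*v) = v - 2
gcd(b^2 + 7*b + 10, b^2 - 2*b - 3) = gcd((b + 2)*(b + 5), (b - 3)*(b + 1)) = 1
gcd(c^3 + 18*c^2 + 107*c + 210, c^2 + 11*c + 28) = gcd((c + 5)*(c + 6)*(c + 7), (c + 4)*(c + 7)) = c + 7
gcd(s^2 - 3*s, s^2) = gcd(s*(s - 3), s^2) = s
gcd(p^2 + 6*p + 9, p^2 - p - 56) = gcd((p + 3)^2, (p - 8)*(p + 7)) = 1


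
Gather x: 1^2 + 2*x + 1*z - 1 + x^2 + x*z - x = x^2 + x*(z + 1) + z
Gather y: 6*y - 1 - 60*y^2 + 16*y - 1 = -60*y^2 + 22*y - 2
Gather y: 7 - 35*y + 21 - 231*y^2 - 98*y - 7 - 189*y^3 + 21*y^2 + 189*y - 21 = -189*y^3 - 210*y^2 + 56*y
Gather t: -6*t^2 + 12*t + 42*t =-6*t^2 + 54*t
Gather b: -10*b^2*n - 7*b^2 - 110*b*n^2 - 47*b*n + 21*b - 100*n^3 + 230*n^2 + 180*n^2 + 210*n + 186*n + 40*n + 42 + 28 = b^2*(-10*n - 7) + b*(-110*n^2 - 47*n + 21) - 100*n^3 + 410*n^2 + 436*n + 70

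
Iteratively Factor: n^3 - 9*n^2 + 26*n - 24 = (n - 3)*(n^2 - 6*n + 8) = (n - 3)*(n - 2)*(n - 4)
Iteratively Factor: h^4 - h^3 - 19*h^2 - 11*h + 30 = (h - 5)*(h^3 + 4*h^2 + h - 6) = (h - 5)*(h + 2)*(h^2 + 2*h - 3) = (h - 5)*(h + 2)*(h + 3)*(h - 1)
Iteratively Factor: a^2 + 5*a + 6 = (a + 3)*(a + 2)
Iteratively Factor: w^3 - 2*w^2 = (w)*(w^2 - 2*w) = w*(w - 2)*(w)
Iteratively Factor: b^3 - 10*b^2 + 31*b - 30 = (b - 2)*(b^2 - 8*b + 15) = (b - 3)*(b - 2)*(b - 5)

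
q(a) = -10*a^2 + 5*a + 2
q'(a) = 5 - 20*a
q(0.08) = 2.34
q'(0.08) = 3.40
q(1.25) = -7.38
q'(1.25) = -20.00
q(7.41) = -510.03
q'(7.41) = -143.20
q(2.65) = -54.98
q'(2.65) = -48.00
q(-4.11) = -187.47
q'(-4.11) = 87.20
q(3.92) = -132.06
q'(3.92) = -73.40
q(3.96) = -135.02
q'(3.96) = -74.20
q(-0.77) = -7.78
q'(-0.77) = 20.40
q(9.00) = -763.00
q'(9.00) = -175.00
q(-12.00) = -1498.00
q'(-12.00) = 245.00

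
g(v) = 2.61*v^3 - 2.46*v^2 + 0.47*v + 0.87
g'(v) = 7.83*v^2 - 4.92*v + 0.47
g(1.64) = 6.54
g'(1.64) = 13.46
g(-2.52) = -57.70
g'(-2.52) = 62.59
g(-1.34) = -10.46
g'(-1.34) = 21.12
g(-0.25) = 0.56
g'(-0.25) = 2.19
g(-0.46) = -0.12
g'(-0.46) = 4.39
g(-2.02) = -31.63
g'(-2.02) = 42.36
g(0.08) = 0.89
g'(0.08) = 0.13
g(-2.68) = -68.30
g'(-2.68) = 69.89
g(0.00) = 0.87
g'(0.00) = 0.47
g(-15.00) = -9368.43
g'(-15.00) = 1836.02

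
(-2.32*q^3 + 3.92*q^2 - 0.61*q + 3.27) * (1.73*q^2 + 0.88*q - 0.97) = -4.0136*q^5 + 4.74*q^4 + 4.6447*q^3 + 1.3179*q^2 + 3.4693*q - 3.1719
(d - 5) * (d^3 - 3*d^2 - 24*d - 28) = d^4 - 8*d^3 - 9*d^2 + 92*d + 140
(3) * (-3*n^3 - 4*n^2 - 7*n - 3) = -9*n^3 - 12*n^2 - 21*n - 9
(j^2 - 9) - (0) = j^2 - 9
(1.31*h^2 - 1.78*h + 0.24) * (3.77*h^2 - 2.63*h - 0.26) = 4.9387*h^4 - 10.1559*h^3 + 5.2456*h^2 - 0.1684*h - 0.0624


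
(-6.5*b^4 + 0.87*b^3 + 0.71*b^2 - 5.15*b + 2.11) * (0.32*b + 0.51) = -2.08*b^5 - 3.0366*b^4 + 0.6709*b^3 - 1.2859*b^2 - 1.9513*b + 1.0761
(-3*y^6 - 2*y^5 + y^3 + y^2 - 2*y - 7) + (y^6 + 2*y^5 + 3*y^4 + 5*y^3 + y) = -2*y^6 + 3*y^4 + 6*y^3 + y^2 - y - 7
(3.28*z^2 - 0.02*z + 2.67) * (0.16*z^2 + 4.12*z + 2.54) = 0.5248*z^4 + 13.5104*z^3 + 8.676*z^2 + 10.9496*z + 6.7818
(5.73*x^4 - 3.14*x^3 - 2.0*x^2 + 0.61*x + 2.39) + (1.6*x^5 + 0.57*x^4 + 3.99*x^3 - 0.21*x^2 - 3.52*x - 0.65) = 1.6*x^5 + 6.3*x^4 + 0.85*x^3 - 2.21*x^2 - 2.91*x + 1.74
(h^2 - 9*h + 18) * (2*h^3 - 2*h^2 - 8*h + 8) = 2*h^5 - 20*h^4 + 46*h^3 + 44*h^2 - 216*h + 144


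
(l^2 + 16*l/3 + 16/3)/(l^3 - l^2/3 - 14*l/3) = (3*l^2 + 16*l + 16)/(l*(3*l^2 - l - 14))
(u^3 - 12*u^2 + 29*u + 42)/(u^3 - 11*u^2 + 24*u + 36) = (u - 7)/(u - 6)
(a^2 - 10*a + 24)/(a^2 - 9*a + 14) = (a^2 - 10*a + 24)/(a^2 - 9*a + 14)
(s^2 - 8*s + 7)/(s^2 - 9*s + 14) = (s - 1)/(s - 2)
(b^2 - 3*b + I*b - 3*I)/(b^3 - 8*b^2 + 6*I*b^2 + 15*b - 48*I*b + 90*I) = (b + I)/(b^2 + b*(-5 + 6*I) - 30*I)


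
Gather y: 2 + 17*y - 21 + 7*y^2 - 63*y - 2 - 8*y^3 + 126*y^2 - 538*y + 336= -8*y^3 + 133*y^2 - 584*y + 315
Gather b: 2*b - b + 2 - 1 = b + 1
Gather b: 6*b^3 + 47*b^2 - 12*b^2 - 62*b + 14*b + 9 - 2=6*b^3 + 35*b^2 - 48*b + 7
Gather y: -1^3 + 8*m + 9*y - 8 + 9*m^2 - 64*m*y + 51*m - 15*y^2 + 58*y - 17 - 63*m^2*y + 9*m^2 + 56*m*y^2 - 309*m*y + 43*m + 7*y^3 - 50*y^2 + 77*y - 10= 18*m^2 + 102*m + 7*y^3 + y^2*(56*m - 65) + y*(-63*m^2 - 373*m + 144) - 36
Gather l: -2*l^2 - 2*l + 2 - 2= -2*l^2 - 2*l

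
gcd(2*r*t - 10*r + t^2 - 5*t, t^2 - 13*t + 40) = t - 5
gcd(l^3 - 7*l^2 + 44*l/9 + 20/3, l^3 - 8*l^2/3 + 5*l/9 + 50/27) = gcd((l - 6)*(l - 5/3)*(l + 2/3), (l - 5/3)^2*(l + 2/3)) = l^2 - l - 10/9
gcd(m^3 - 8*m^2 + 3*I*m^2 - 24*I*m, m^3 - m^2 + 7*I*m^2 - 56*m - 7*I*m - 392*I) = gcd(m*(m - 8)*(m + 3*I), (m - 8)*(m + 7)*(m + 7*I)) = m - 8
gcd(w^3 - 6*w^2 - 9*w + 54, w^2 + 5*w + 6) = w + 3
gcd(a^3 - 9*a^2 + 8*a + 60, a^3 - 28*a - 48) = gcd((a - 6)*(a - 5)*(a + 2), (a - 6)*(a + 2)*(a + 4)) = a^2 - 4*a - 12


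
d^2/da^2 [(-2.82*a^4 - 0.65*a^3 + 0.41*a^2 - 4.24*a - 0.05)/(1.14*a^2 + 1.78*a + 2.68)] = (-7.32974399999999*a^6 - 34.334064*a^5 - 105.303312*a^4 - 228.07216*a^3 - 269.562648*a^2 + 49.104168*a + 46.33124)/(1.481544*a^6 + 6.939864*a^5 + 21.284712*a^4 + 38.269288*a^3 + 50.037744*a^2 + 38.354016*a + 19.248832)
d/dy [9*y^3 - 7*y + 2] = 27*y^2 - 7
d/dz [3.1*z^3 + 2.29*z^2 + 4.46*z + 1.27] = 9.3*z^2 + 4.58*z + 4.46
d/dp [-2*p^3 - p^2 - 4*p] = -6*p^2 - 2*p - 4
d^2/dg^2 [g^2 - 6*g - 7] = 2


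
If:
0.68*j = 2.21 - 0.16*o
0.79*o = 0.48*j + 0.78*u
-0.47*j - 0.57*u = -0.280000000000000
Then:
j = 3.30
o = -0.20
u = -2.23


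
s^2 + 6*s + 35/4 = (s + 5/2)*(s + 7/2)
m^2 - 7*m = m*(m - 7)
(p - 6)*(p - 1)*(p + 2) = p^3 - 5*p^2 - 8*p + 12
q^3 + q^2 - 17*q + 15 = (q - 3)*(q - 1)*(q + 5)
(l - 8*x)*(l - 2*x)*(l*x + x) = l^3*x - 10*l^2*x^2 + l^2*x + 16*l*x^3 - 10*l*x^2 + 16*x^3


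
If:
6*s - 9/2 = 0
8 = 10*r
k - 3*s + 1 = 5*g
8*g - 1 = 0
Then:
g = 1/8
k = 15/8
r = 4/5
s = 3/4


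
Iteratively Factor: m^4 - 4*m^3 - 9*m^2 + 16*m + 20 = (m - 2)*(m^3 - 2*m^2 - 13*m - 10) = (m - 2)*(m + 2)*(m^2 - 4*m - 5) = (m - 5)*(m - 2)*(m + 2)*(m + 1)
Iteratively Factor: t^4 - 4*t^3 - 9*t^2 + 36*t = (t)*(t^3 - 4*t^2 - 9*t + 36) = t*(t - 3)*(t^2 - t - 12) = t*(t - 4)*(t - 3)*(t + 3)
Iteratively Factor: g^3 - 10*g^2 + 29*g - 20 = (g - 1)*(g^2 - 9*g + 20) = (g - 4)*(g - 1)*(g - 5)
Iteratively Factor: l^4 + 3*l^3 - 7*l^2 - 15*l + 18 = (l - 2)*(l^3 + 5*l^2 + 3*l - 9) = (l - 2)*(l - 1)*(l^2 + 6*l + 9) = (l - 2)*(l - 1)*(l + 3)*(l + 3)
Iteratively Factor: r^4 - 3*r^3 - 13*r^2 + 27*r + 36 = (r - 4)*(r^3 + r^2 - 9*r - 9) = (r - 4)*(r - 3)*(r^2 + 4*r + 3) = (r - 4)*(r - 3)*(r + 3)*(r + 1)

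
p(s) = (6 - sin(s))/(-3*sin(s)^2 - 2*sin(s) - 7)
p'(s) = (6 - sin(s))*(6*sin(s)*cos(s) + 2*cos(s))/(-3*sin(s)^2 - 2*sin(s) - 7)^2 - cos(s)/(-3*sin(s)^2 - 2*sin(s) - 7) = (-3*sin(s)^2 + 36*sin(s) + 19)*cos(s)/(3*sin(s)^2 + 2*sin(s) + 7)^2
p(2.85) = -0.73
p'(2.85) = -0.46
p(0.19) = -0.78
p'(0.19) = 0.45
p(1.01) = -0.48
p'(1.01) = 0.21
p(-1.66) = -0.88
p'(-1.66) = 0.03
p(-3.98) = -0.52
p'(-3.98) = -0.29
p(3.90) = -0.95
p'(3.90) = 0.11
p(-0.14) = -0.91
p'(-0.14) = 0.30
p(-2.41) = -0.95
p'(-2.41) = 0.10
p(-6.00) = -0.73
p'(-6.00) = 0.46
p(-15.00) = -0.95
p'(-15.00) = 0.09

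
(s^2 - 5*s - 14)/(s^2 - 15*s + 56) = (s + 2)/(s - 8)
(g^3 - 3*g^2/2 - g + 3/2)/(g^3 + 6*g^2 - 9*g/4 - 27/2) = 2*(g^2 - 1)/(2*g^2 + 15*g + 18)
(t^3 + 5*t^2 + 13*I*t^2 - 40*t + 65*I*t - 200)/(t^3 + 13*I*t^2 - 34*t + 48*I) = (t^2 + 5*t*(1 + I) + 25*I)/(t^2 + 5*I*t + 6)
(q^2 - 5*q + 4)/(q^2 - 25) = (q^2 - 5*q + 4)/(q^2 - 25)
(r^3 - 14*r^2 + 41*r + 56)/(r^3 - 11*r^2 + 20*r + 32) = (r - 7)/(r - 4)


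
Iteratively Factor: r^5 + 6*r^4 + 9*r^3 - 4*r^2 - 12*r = (r)*(r^4 + 6*r^3 + 9*r^2 - 4*r - 12) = r*(r + 2)*(r^3 + 4*r^2 + r - 6) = r*(r + 2)^2*(r^2 + 2*r - 3) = r*(r - 1)*(r + 2)^2*(r + 3)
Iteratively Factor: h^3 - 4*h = (h + 2)*(h^2 - 2*h) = (h - 2)*(h + 2)*(h)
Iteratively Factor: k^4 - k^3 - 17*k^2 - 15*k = (k + 3)*(k^3 - 4*k^2 - 5*k) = (k + 1)*(k + 3)*(k^2 - 5*k) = (k - 5)*(k + 1)*(k + 3)*(k)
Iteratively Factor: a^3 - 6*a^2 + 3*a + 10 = (a - 2)*(a^2 - 4*a - 5) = (a - 5)*(a - 2)*(a + 1)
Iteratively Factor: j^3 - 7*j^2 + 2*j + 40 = (j - 5)*(j^2 - 2*j - 8) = (j - 5)*(j - 4)*(j + 2)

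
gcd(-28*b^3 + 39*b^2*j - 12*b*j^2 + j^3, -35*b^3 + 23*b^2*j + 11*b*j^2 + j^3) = b - j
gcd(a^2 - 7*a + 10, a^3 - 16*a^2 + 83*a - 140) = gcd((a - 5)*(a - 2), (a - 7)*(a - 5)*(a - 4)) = a - 5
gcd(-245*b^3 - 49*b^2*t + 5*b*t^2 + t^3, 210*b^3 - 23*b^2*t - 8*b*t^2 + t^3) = -35*b^2 - 2*b*t + t^2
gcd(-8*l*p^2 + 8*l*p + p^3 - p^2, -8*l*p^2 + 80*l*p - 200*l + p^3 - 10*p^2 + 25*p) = -8*l + p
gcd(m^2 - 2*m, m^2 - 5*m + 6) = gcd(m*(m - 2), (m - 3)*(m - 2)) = m - 2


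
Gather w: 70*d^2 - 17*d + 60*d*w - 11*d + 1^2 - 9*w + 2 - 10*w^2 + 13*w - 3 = 70*d^2 - 28*d - 10*w^2 + w*(60*d + 4)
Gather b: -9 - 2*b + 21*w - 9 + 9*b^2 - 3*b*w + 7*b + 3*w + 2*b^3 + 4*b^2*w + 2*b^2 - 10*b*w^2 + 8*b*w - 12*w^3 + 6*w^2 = 2*b^3 + b^2*(4*w + 11) + b*(-10*w^2 + 5*w + 5) - 12*w^3 + 6*w^2 + 24*w - 18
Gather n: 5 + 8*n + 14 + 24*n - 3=32*n + 16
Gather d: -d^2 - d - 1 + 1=-d^2 - d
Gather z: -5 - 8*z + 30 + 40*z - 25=32*z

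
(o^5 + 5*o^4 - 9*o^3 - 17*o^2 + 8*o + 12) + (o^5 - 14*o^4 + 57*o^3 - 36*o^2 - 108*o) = 2*o^5 - 9*o^4 + 48*o^3 - 53*o^2 - 100*o + 12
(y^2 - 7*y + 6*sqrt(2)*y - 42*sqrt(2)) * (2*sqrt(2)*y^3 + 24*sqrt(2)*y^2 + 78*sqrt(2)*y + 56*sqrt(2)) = 2*sqrt(2)*y^5 + 10*sqrt(2)*y^4 + 24*y^4 - 90*sqrt(2)*y^3 + 120*y^3 - 1080*y^2 - 490*sqrt(2)*y^2 - 5880*y - 392*sqrt(2)*y - 4704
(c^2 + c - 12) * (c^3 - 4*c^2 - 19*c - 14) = c^5 - 3*c^4 - 35*c^3 + 15*c^2 + 214*c + 168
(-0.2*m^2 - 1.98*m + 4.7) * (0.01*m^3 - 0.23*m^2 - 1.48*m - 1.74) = -0.002*m^5 + 0.0262*m^4 + 0.7984*m^3 + 2.1974*m^2 - 3.5108*m - 8.178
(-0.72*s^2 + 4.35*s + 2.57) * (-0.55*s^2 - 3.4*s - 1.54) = 0.396*s^4 + 0.0554999999999999*s^3 - 15.0947*s^2 - 15.437*s - 3.9578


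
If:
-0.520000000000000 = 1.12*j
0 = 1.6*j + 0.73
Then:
No Solution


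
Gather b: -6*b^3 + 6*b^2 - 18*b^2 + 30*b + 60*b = -6*b^3 - 12*b^2 + 90*b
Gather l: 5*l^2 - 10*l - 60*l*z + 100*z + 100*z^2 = 5*l^2 + l*(-60*z - 10) + 100*z^2 + 100*z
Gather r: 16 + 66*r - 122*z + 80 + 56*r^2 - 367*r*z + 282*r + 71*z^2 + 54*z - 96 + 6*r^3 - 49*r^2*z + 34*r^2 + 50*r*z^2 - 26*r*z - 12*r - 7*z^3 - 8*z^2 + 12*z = 6*r^3 + r^2*(90 - 49*z) + r*(50*z^2 - 393*z + 336) - 7*z^3 + 63*z^2 - 56*z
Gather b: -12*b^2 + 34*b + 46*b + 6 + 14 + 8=-12*b^2 + 80*b + 28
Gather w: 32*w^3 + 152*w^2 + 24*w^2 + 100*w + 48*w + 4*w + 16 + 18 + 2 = 32*w^3 + 176*w^2 + 152*w + 36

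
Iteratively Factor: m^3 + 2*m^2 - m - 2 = (m - 1)*(m^2 + 3*m + 2) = (m - 1)*(m + 1)*(m + 2)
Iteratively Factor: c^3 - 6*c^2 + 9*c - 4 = (c - 1)*(c^2 - 5*c + 4) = (c - 4)*(c - 1)*(c - 1)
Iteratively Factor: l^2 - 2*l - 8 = (l + 2)*(l - 4)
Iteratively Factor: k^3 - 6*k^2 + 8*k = (k)*(k^2 - 6*k + 8) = k*(k - 4)*(k - 2)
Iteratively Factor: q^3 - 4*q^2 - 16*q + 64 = (q - 4)*(q^2 - 16) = (q - 4)*(q + 4)*(q - 4)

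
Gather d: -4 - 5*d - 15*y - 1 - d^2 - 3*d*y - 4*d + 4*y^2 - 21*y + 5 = -d^2 + d*(-3*y - 9) + 4*y^2 - 36*y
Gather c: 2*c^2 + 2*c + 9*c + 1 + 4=2*c^2 + 11*c + 5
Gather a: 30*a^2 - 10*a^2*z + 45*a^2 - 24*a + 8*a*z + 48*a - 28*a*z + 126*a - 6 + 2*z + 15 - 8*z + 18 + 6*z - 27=a^2*(75 - 10*z) + a*(150 - 20*z)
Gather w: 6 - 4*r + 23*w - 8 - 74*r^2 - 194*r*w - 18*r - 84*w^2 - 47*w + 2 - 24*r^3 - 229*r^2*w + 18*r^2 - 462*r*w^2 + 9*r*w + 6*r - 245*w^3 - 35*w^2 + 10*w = -24*r^3 - 56*r^2 - 16*r - 245*w^3 + w^2*(-462*r - 119) + w*(-229*r^2 - 185*r - 14)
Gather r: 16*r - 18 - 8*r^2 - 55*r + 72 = -8*r^2 - 39*r + 54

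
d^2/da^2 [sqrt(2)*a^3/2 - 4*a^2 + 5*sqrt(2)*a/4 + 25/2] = 3*sqrt(2)*a - 8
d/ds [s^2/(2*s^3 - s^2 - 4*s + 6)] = 2*s*(2*s^3 - s^2 + s*(-3*s^2 + s + 2) - 4*s + 6)/(2*s^3 - s^2 - 4*s + 6)^2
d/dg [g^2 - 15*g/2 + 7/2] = 2*g - 15/2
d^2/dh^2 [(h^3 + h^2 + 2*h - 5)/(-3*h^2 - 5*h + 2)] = 2*(-34*h^3 + 147*h^2 + 177*h + 131)/(27*h^6 + 135*h^5 + 171*h^4 - 55*h^3 - 114*h^2 + 60*h - 8)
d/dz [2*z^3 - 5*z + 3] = 6*z^2 - 5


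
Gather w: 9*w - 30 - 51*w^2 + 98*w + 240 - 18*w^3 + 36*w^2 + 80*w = -18*w^3 - 15*w^2 + 187*w + 210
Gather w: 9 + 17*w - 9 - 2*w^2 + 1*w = -2*w^2 + 18*w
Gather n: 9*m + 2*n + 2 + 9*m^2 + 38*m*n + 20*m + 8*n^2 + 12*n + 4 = 9*m^2 + 29*m + 8*n^2 + n*(38*m + 14) + 6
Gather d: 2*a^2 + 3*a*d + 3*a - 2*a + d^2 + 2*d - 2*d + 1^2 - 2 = 2*a^2 + 3*a*d + a + d^2 - 1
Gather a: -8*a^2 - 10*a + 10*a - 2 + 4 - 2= -8*a^2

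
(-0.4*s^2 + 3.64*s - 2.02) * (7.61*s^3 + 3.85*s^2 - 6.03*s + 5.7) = -3.044*s^5 + 26.1604*s^4 + 1.0538*s^3 - 32.0062*s^2 + 32.9286*s - 11.514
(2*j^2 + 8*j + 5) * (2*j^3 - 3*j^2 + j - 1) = 4*j^5 + 10*j^4 - 12*j^3 - 9*j^2 - 3*j - 5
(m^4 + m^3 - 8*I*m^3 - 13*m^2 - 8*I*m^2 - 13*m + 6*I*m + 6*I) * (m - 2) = m^5 - m^4 - 8*I*m^4 - 15*m^3 + 8*I*m^3 + 13*m^2 + 22*I*m^2 + 26*m - 6*I*m - 12*I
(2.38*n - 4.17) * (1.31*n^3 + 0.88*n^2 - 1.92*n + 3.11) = 3.1178*n^4 - 3.3683*n^3 - 8.2392*n^2 + 15.4082*n - 12.9687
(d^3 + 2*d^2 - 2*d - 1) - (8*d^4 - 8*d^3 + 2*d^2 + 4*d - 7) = -8*d^4 + 9*d^3 - 6*d + 6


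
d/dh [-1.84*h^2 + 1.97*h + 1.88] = 1.97 - 3.68*h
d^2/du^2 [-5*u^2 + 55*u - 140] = -10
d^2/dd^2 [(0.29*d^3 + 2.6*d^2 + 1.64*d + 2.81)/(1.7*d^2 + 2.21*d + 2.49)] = (-9.679562*d^3 - 7.734354*d^2 + 32.478474*d + 17.85019)/(4.913*d^6 + 19.1607*d^5 + 46.49721*d^4 + 66.923441*d^3 + 68.104737*d^2 + 41.106663*d + 15.438249)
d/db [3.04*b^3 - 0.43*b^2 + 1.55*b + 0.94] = 9.12*b^2 - 0.86*b + 1.55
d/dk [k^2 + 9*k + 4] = 2*k + 9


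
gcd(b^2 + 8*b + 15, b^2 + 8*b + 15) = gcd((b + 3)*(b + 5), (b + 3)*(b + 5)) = b^2 + 8*b + 15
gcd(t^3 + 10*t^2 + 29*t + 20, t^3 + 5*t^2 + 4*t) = t^2 + 5*t + 4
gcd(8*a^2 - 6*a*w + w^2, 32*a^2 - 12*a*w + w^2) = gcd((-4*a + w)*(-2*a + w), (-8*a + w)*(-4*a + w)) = -4*a + w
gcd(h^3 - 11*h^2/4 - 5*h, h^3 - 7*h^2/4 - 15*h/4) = h^2 + 5*h/4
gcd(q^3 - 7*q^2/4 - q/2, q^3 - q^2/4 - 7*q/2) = q^2 - 2*q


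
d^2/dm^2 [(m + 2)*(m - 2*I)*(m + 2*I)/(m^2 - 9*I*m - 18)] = (m^3*(-118 + 36*I) + m^2*(264 + 972*I) + m*(2376 - 432*I) + 288 - 1296*I)/(m^6 - 27*I*m^5 - 297*m^4 + 1701*I*m^3 + 5346*m^2 - 8748*I*m - 5832)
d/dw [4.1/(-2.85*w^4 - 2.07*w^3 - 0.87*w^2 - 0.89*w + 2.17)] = (46.74*w^3 + 25.461*w^2 + 7.134*w + 3.649)/(2.85*w^4 + 2.07*w^3 + 0.87*w^2 + 0.89*w - 2.17)^2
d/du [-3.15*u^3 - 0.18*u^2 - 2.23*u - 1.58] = -9.45*u^2 - 0.36*u - 2.23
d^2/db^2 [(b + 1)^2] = 2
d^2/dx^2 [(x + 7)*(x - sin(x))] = (x + 7)*sin(x) - 2*cos(x) + 2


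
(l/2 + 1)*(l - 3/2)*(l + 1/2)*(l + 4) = l^4/2 + 5*l^3/2 + 5*l^2/8 - 25*l/4 - 3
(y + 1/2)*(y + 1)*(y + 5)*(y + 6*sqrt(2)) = y^4 + 13*y^3/2 + 6*sqrt(2)*y^3 + 8*y^2 + 39*sqrt(2)*y^2 + 5*y/2 + 48*sqrt(2)*y + 15*sqrt(2)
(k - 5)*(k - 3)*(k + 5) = k^3 - 3*k^2 - 25*k + 75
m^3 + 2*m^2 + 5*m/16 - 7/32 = (m - 1/4)*(m + 1/2)*(m + 7/4)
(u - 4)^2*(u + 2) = u^3 - 6*u^2 + 32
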